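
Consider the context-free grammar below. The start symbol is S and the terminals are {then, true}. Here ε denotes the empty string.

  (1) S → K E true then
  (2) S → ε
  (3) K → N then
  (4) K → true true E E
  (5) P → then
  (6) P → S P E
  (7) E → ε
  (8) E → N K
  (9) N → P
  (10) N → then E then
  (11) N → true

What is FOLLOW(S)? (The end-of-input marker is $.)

FIRST(S) = {ε, then, true}  (via K E true then)
FIRST(P) = {then, true}  (via S P E)
FIRST(N) = {then, true}  (via P)
FIRST(K) = {then, true}  (via N then)
FIRST(E) = {ε, then, true}  (via N K)
FOLLOW(S) includes $ since S is the start symbol.
FOLLOW(S): in P→S P E, S is followed by P E with FIRST {then, true}. Thus FOLLOW(S) = {$, then, true}.
FOLLOW(N): in K→N then, N is followed by then with FIRST {then}; in E→N K, N is followed by K with FIRST {then, true}. Thus FOLLOW(N) = {then, true}.
FOLLOW(P): in P→S P E, P is followed by E with FIRST {ε, then, true}; in P→S P E, the suffix after P is nullable (adds nothing new); in N→P, the suffix after P is empty, so FOLLOW(P) ⊇ FOLLOW(N) = {then, true}. Thus FOLLOW(P) = {then, true}.
FOLLOW(K): in S→K E true then, K is followed by E true then with FIRST {then, true}; in E→N K, the suffix after K is empty, so FOLLOW(K) ⊇ FOLLOW(E) = {then, true}. Thus FOLLOW(K) = {then, true}.
FOLLOW(E): in S→K E true then, E is followed by true then with FIRST {true}; in K→true true E E (occurrence 1), E is followed by E with FIRST {ε, then, true}; in K→true true E E (occurrence 1), the suffix after E is nullable, so FOLLOW(E) ⊇ FOLLOW(K) = {then, true}; in K→true true E E (occurrence 2), the suffix after E is empty, so FOLLOW(E) ⊇ FOLLOW(K) = {then, true}; in P→S P E, the suffix after E is empty, so FOLLOW(E) ⊇ FOLLOW(P) = {then, true}; in N→then E then, E is followed by then with FIRST {then}. Thus FOLLOW(E) = {then, true}.

{$, then, true}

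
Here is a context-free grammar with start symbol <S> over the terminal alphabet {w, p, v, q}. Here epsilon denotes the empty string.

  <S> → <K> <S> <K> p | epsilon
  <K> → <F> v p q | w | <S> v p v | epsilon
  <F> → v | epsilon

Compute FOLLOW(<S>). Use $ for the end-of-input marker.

{$, p, v, w}

FIRST(<F>): from <F>→v we get {v}; from <F>→epsilon we get {epsilon}. So FIRST(<F>) = {epsilon, v}.
FIRST(<S>): from <S>→<K> <S> <K> p we get {p, v, w}; from <S>→epsilon we get {epsilon}. So FIRST(<S>) = {epsilon, p, v, w}.
FIRST(<K>): from <K>→<F> v p q we get {v}; from <K>→w we get {w}; from <K>→<S> v p v we get {p, v, w}; from <K>→epsilon we get {epsilon}. So FIRST(<K>) = {epsilon, p, v, w}.
FOLLOW(<S>) includes $ since <S> is the start symbol.
FOLLOW(<S>): in <S>→<K> <S> <K> p, <S> is followed by <K> p with FIRST {p, v, w}; in <K>→<S> v p v, <S> is followed by v p v with FIRST {v}. Thus FOLLOW(<S>) = {$, p, v, w}.
FOLLOW(<K>): in <S>→<K> <S> <K> p (occurrence 1), <K> is followed by <S> <K> p with FIRST {p, v, w}; in <S>→<K> <S> <K> p (occurrence 2), <K> is followed by p with FIRST {p}. Thus FOLLOW(<K>) = {p, v, w}.
FOLLOW(<F>): in <K>→<F> v p q, <F> is followed by v p q with FIRST {v}. Thus FOLLOW(<F>) = {v}.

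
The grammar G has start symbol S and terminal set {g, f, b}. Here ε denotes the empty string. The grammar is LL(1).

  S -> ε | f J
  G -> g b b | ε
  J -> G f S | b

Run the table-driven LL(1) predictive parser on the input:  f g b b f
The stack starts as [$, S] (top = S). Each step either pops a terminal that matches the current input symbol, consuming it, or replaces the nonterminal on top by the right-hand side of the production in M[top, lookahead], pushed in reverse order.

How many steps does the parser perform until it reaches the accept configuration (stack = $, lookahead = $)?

9

step 1: stack=$ S  input=f g b b f $  — expand S -> f J
step 2: stack=$ J f  input=f g b b f $  — match f
step 3: stack=$ J  input=g b b f $  — expand J -> G f S
step 4: stack=$ S f G  input=g b b f $  — expand G -> g b b
step 5: stack=$ S f b b g  input=g b b f $  — match g
step 6: stack=$ S f b b  input=b b f $  — match b
step 7: stack=$ S f b  input=b f $  — match b
step 8: stack=$ S f  input=f $  — match f
step 9: stack=$ S  input=$  — expand S -> ε
Accept reached after 9 steps.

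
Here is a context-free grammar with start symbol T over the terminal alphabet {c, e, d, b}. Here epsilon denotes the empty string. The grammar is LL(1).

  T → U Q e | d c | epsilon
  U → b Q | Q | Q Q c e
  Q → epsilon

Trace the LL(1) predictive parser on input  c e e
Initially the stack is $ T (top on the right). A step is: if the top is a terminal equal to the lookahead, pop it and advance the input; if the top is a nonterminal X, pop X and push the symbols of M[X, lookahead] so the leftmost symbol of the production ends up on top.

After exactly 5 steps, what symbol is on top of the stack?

e

step 1: stack=$ T  input=c e e $  — expand T → U Q e
step 2: stack=$ e Q U  input=c e e $  — expand U → Q Q c e
step 3: stack=$ e Q e c Q Q  input=c e e $  — expand Q → epsilon
step 4: stack=$ e Q e c Q  input=c e e $  — expand Q → epsilon
step 5: stack=$ e Q e c  input=c e e $  — match c
Stack after step 5: $ e Q e (top = e).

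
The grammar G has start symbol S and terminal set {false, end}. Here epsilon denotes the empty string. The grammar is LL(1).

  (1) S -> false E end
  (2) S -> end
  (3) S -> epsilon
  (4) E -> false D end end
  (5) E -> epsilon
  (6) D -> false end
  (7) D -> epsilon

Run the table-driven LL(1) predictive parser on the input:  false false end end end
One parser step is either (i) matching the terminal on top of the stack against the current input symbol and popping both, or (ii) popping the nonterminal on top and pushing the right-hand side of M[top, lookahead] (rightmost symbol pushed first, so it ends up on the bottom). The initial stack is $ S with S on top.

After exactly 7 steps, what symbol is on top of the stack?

     Stack                  Input                      Action
  1  $ S                    false false end end end $  expand S -> false E end
  2  $ end E false          false false end end end $  match false
  3  $ end E                false end end end $        expand E -> false D end end
  4  $ end end end D false  false end end end $        match false
  5  $ end end end D        end end end $              expand D -> epsilon
  6  $ end end end          end end end $              match end
  7  $ end end              end end $                  match end
Stack after step 7: $ end (top = end).

end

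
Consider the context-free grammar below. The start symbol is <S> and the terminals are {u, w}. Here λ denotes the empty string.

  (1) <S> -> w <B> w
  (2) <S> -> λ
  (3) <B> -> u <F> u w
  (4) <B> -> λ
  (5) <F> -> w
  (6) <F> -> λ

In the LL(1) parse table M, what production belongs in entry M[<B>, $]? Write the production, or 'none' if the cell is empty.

none

FIRST(<S>) = {λ, w}
FIRST(<B>) = {λ, u}
FIRST(<F>) = {λ, w}
FOLLOW(<S>) includes $ since <S> is the start symbol.
FOLLOW(<B>): in <S>->w <B> w, <B> is followed by w with FIRST {w}. Thus FOLLOW(<B>) = {w}.
For <B> -> u <F> u w: FIRST(u <F> u w) = {u}, so it goes in M[<B>, t] for t ∈ {u}.
For <B> -> λ: FIRST(λ) = {λ}, so it goes in M[<B>, t] for t ∈ {}; since λ ∈ FIRST, also for every t ∈ FOLLOW(<B>) = {w}.
None of these place a production in M[<B>, $].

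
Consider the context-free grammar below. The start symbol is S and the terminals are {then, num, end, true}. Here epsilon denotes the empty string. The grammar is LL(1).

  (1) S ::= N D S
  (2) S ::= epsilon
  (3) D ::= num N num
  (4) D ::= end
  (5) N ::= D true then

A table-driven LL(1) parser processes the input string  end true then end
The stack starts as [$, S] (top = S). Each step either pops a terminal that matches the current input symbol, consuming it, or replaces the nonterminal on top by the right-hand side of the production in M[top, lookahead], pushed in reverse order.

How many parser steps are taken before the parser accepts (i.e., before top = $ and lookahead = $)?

9

step 1: stack=$ S  input=end true then end $  — expand S ::= N D S
step 2: stack=$ S D N  input=end true then end $  — expand N ::= D true then
step 3: stack=$ S D then true D  input=end true then end $  — expand D ::= end
step 4: stack=$ S D then true end  input=end true then end $  — match end
step 5: stack=$ S D then true  input=true then end $  — match true
step 6: stack=$ S D then  input=then end $  — match then
step 7: stack=$ S D  input=end $  — expand D ::= end
step 8: stack=$ S end  input=end $  — match end
step 9: stack=$ S  input=$  — expand S ::= epsilon
Accept reached after 9 steps.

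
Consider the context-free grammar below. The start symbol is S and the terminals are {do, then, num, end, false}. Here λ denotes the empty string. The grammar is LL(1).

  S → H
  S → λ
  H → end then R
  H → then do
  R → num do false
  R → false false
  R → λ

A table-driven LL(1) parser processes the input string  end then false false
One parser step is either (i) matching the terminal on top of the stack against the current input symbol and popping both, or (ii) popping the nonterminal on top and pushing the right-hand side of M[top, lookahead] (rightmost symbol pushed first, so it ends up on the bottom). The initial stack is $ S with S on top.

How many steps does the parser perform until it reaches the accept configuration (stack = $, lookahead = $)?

step 1: stack=$ S  input=end then false false $  — expand S → H
step 2: stack=$ H  input=end then false false $  — expand H → end then R
step 3: stack=$ R then end  input=end then false false $  — match end
step 4: stack=$ R then  input=then false false $  — match then
step 5: stack=$ R  input=false false $  — expand R → false false
step 6: stack=$ false false  input=false false $  — match false
step 7: stack=$ false  input=false $  — match false
Accept reached after 7 steps.

7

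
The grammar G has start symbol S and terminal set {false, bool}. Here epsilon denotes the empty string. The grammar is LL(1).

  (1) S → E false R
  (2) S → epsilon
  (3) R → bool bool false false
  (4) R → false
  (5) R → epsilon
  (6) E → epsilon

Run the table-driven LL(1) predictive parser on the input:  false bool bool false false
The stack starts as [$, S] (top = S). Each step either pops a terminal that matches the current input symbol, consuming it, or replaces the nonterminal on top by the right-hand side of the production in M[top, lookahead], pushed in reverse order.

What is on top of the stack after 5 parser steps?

     Stack                    Input                          Action
  1  $ S                      false bool bool false false $  expand S → E false R
  2  $ R false E              false bool bool false false $  expand E → epsilon
  3  $ R false                false bool bool false false $  match false
  4  $ R                      bool bool false false $        expand R → bool bool false false
  5  $ false false bool bool  bool bool false false $        match bool
Stack after step 5: $ false false bool (top = bool).

bool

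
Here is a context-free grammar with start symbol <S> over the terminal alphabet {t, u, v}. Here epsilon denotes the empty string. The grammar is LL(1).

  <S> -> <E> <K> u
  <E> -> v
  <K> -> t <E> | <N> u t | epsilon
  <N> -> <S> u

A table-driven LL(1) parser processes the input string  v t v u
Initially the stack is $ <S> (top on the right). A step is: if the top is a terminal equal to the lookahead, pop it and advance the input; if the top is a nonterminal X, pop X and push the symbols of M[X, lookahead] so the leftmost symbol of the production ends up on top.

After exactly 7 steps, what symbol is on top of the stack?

u

step 1: stack=$ <S>  input=v t v u $  — expand <S> -> <E> <K> u
step 2: stack=$ u <K> <E>  input=v t v u $  — expand <E> -> v
step 3: stack=$ u <K> v  input=v t v u $  — match v
step 4: stack=$ u <K>  input=t v u $  — expand <K> -> t <E>
step 5: stack=$ u <E> t  input=t v u $  — match t
step 6: stack=$ u <E>  input=v u $  — expand <E> -> v
step 7: stack=$ u v  input=v u $  — match v
Stack after step 7: $ u (top = u).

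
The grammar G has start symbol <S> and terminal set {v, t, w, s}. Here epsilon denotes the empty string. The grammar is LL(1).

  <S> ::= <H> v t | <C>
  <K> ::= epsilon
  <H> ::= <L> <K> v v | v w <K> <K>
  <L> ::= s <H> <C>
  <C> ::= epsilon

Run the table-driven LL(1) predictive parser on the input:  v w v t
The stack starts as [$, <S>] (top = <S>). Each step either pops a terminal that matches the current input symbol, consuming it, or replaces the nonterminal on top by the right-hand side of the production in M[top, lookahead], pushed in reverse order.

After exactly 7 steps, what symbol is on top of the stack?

step 1: stack=$ <S>  input=v w v t $  — expand <S> ::= <H> v t
step 2: stack=$ t v <H>  input=v w v t $  — expand <H> ::= v w <K> <K>
step 3: stack=$ t v <K> <K> w v  input=v w v t $  — match v
step 4: stack=$ t v <K> <K> w  input=w v t $  — match w
step 5: stack=$ t v <K> <K>  input=v t $  — expand <K> ::= epsilon
step 6: stack=$ t v <K>  input=v t $  — expand <K> ::= epsilon
step 7: stack=$ t v  input=v t $  — match v
Stack after step 7: $ t (top = t).

t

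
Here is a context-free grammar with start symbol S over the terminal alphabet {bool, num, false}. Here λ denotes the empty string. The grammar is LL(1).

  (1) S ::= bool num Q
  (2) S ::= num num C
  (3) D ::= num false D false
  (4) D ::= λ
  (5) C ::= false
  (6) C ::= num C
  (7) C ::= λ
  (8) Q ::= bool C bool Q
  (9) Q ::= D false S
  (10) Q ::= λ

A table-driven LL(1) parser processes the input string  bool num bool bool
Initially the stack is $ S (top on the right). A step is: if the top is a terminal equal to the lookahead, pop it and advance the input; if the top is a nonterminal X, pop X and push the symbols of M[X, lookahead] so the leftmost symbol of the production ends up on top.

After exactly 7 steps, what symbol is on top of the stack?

Q

step 1: stack=$ S  input=bool num bool bool $  — expand S ::= bool num Q
step 2: stack=$ Q num bool  input=bool num bool bool $  — match bool
step 3: stack=$ Q num  input=num bool bool $  — match num
step 4: stack=$ Q  input=bool bool $  — expand Q ::= bool C bool Q
step 5: stack=$ Q bool C bool  input=bool bool $  — match bool
step 6: stack=$ Q bool C  input=bool $  — expand C ::= λ
step 7: stack=$ Q bool  input=bool $  — match bool
Stack after step 7: $ Q (top = Q).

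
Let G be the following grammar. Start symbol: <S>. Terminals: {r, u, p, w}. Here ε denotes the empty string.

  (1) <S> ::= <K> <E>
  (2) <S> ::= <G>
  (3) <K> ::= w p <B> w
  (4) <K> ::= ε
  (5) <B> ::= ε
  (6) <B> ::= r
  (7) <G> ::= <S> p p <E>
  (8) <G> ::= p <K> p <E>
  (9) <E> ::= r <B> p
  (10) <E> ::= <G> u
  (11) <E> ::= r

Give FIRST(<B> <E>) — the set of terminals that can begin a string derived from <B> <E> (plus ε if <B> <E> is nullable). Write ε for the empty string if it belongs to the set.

FIRST(<K>): from <K>::=w p <B> w we get {w}; from <K>::=ε we get {ε}. So FIRST(<K>) = {ε, w}.
FIRST(<B>): from <B>::=ε we get {ε}; from <B>::=r we get {r}. So FIRST(<B>) = {ε, r}.
FIRST(<S>): from <S>::=<K> <E> we get {p, r, w}; from <S>::=<G> we get {p, r, w}. So FIRST(<S>) = {p, r, w}.
FIRST(<G>): from <G>::=<S> p p <E> we get {p, r, w}; from <G>::=p <K> p <E> we get {p}. So FIRST(<G>) = {p, r, w}.
FIRST(<E>): from <E>::=r <B> p we get {r}; from <E>::=<G> u we get {p, r, w}; from <E>::=r we get {r}. So FIRST(<E>) = {p, r, w}.
FIRST(<B> <E>): take FIRST of each symbol in turn, carrying on past any symbol whose FIRST contains ε; result {p, r, w}.

{p, r, w}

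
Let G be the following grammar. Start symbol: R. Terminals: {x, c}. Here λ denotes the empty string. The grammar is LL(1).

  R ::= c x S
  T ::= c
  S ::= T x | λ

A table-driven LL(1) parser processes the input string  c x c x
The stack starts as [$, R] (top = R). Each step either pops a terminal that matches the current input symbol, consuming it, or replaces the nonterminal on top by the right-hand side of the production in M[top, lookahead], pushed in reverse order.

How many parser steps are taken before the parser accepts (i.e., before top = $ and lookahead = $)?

     Stack    Input      Action
  1  $ R      c x c x $  expand R ::= c x S
  2  $ S x c  c x c x $  match c
  3  $ S x    x c x $    match x
  4  $ S      c x $      expand S ::= T x
  5  $ x T    c x $      expand T ::= c
  6  $ x c    c x $      match c
  7  $ x      x $        match x
Accept reached after 7 steps.

7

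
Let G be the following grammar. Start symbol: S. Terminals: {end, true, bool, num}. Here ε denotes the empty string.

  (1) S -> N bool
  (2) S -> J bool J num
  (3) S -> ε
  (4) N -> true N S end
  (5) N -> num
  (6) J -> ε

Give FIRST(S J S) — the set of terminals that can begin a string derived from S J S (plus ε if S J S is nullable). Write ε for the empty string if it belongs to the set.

{ε, bool, num, true}

FIRST(N) = {num, true}
FIRST(J) = {ε}
FIRST(S) = {ε, bool, num, true}  (via N bool, J bool J num)
FIRST(S J S): take FIRST of each symbol in turn, carrying on past any symbol whose FIRST contains ε; result {ε, bool, num, true}.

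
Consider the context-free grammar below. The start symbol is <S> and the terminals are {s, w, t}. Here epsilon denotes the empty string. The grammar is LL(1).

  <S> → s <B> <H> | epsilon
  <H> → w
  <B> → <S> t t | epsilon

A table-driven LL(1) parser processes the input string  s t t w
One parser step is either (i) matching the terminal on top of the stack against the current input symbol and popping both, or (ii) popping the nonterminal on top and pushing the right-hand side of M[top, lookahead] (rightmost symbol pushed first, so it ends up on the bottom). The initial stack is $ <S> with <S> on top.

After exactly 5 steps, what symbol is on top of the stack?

step 1: stack=$ <S>  input=s t t w $  — expand <S> → s <B> <H>
step 2: stack=$ <H> <B> s  input=s t t w $  — match s
step 3: stack=$ <H> <B>  input=t t w $  — expand <B> → <S> t t
step 4: stack=$ <H> t t <S>  input=t t w $  — expand <S> → epsilon
step 5: stack=$ <H> t t  input=t t w $  — match t
Stack after step 5: $ <H> t (top = t).

t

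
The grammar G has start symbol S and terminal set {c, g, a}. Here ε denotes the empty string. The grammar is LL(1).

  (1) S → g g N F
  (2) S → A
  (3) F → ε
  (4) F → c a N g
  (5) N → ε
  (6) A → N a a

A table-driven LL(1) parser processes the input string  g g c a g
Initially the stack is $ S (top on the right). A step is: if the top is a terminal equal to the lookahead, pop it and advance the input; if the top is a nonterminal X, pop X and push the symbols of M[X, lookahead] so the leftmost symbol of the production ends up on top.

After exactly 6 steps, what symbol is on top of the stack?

step 1: stack=$ S  input=g g c a g $  — expand S → g g N F
step 2: stack=$ F N g g  input=g g c a g $  — match g
step 3: stack=$ F N g  input=g c a g $  — match g
step 4: stack=$ F N  input=c a g $  — expand N → ε
step 5: stack=$ F  input=c a g $  — expand F → c a N g
step 6: stack=$ g N a c  input=c a g $  — match c
Stack after step 6: $ g N a (top = a).

a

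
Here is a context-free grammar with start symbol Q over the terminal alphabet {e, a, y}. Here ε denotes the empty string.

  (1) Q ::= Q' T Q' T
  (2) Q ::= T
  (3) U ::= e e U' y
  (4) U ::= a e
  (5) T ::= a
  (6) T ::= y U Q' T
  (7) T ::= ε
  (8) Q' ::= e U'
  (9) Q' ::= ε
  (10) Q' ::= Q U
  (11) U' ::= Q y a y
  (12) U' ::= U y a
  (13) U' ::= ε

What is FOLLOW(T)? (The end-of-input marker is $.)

FIRST(U) = {a, e}
FIRST(T) = {ε, a, y}
FIRST(Q) = {ε, a, e, y}  (via Q' T Q' T, T)
FIRST(Q') = {ε, a, e, y}  (via Q U)
FIRST(U') = {ε, a, e, y}  (via Q y a y, U y a)
FOLLOW(Q) includes $ since Q is the start symbol.
FOLLOW(Q): in Q'::=Q U, Q is followed by U with FIRST {a, e}; in U'::=Q y a y, Q is followed by y a y with FIRST {y}. Thus FOLLOW(Q) = {$, a, e, y}.
FOLLOW(T): in Q::=Q' T Q' T (occurrence 1), T is followed by Q' T with FIRST {ε, a, e, y}; in Q::=Q' T Q' T (occurrence 1), the suffix after T is nullable, so FOLLOW(T) ⊇ FOLLOW(Q) = {$, a, e, y}; in Q::=Q' T Q' T (occurrence 2), the suffix after T is empty, so FOLLOW(T) ⊇ FOLLOW(Q) = {$, a, e, y}; in Q::=T, the suffix after T is empty, so FOLLOW(T) ⊇ FOLLOW(Q) = {$, a, e, y}; in T::=y U Q' T, the suffix after T is empty (adds nothing new). Thus FOLLOW(T) = {$, a, e, y}.
FOLLOW(Q'): in Q::=Q' T Q' T (occurrence 1), Q' is followed by T Q' T with FIRST {ε, a, e, y}; in Q::=Q' T Q' T (occurrence 1), the suffix after Q' is nullable, so FOLLOW(Q') ⊇ FOLLOW(Q) = {$, a, e, y}; in Q::=Q' T Q' T (occurrence 2), Q' is followed by T with FIRST {ε, a, y}; in Q::=Q' T Q' T (occurrence 2), the suffix after Q' is nullable, so FOLLOW(Q') ⊇ FOLLOW(Q) = {$, a, e, y}; in T::=y U Q' T, Q' is followed by T with FIRST {ε, a, y}; in T::=y U Q' T, the suffix after Q' is nullable, so FOLLOW(Q') ⊇ FOLLOW(T) = {$, a, e, y}. Thus FOLLOW(Q') = {$, a, e, y}.
FOLLOW(U): in T::=y U Q' T, U is followed by Q' T with FIRST {ε, a, e, y}; in T::=y U Q' T, the suffix after U is nullable, so FOLLOW(U) ⊇ FOLLOW(T) = {$, a, e, y}; in Q'::=Q U, the suffix after U is empty, so FOLLOW(U) ⊇ FOLLOW(Q') = {$, a, e, y}; in U'::=U y a, U is followed by y a with FIRST {y}. Thus FOLLOW(U) = {$, a, e, y}.
FOLLOW(U'): in U::=e e U' y, U' is followed by y with FIRST {y}; in Q'::=e U', the suffix after U' is empty, so FOLLOW(U') ⊇ FOLLOW(Q') = {$, a, e, y}. Thus FOLLOW(U') = {$, a, e, y}.

{$, a, e, y}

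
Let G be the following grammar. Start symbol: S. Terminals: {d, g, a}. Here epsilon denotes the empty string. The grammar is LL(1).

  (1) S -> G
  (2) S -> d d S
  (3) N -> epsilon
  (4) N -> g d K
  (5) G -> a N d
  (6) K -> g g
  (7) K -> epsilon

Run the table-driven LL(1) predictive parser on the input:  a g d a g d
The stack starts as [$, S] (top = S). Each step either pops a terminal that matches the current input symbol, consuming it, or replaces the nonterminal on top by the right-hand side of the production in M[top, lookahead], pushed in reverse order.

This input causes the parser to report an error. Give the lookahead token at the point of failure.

a

step 1: stack=$ S  input=a g d a g d $  — expand S -> G
step 2: stack=$ G  input=a g d a g d $  — expand G -> a N d
step 3: stack=$ d N a  input=a g d a g d $  — match a
step 4: stack=$ d N  input=g d a g d $  — expand N -> g d K
step 5: stack=$ d K d g  input=g d a g d $  — match g
step 6: stack=$ d K d  input=d a g d $  — match d
step 7: stack=$ d K  input=a g d $  — error: M[K, a] is empty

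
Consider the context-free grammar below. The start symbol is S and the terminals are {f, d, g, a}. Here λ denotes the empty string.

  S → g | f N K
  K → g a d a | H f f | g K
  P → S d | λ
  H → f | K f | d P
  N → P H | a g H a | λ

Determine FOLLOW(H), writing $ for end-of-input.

{a, d, f, g}

FIRST(S) = {f, g}
FIRST(P) = {λ, f, g}  (via S d)
FIRST(K) = {d, f, g}  (via H f f)
FIRST(H) = {d, f, g}  (via K f)
FIRST(N) = {λ, a, d, f, g}  (via P H)
FOLLOW(S) includes $ since S is the start symbol.
FOLLOW(S): in P→S d, S is followed by d with FIRST {d}. Thus FOLLOW(S) = {$, d}.
FOLLOW(K): in S→f N K, the suffix after K is empty, so FOLLOW(K) ⊇ FOLLOW(S) = {$, d}; in K→g K, the suffix after K is empty (adds nothing new); in H→K f, K is followed by f with FIRST {f}. Thus FOLLOW(K) = {$, d, f}.
FOLLOW(N): in S→f N K, N is followed by K with FIRST {d, f, g}. Thus FOLLOW(N) = {d, f, g}.
FOLLOW(H): in K→H f f, H is followed by f f with FIRST {f}; in N→P H, the suffix after H is empty, so FOLLOW(H) ⊇ FOLLOW(N) = {d, f, g}; in N→a g H a, H is followed by a with FIRST {a}. Thus FOLLOW(H) = {a, d, f, g}.
FOLLOW(P): in H→d P, the suffix after P is empty, so FOLLOW(P) ⊇ FOLLOW(H) = {a, d, f, g}; in N→P H, P is followed by H with FIRST {d, f, g}. Thus FOLLOW(P) = {a, d, f, g}.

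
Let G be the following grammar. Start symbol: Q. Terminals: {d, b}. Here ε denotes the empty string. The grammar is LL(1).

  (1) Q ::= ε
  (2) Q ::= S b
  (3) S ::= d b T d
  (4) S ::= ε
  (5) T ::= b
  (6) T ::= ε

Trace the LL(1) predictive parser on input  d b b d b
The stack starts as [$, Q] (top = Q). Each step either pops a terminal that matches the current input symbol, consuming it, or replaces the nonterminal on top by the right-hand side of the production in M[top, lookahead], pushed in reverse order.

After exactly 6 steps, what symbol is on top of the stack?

d

     Stack        Input        Action
  1  $ Q          d b b d b $  expand Q ::= S b
  2  $ b S        d b b d b $  expand S ::= d b T d
  3  $ b d T b d  d b b d b $  match d
  4  $ b d T b    b b d b $    match b
  5  $ b d T      b d b $      expand T ::= b
  6  $ b d b      b d b $      match b
Stack after step 6: $ b d (top = d).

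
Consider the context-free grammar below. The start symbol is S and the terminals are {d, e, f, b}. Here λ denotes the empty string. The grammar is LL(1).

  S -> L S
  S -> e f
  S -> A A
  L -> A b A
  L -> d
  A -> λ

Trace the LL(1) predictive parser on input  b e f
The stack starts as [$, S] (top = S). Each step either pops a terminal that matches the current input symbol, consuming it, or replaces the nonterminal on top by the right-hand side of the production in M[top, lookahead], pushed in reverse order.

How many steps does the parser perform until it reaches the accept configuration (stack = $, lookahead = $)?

8

     Stack      Input    Action
  1  $ S        b e f $  expand S -> L S
  2  $ S L      b e f $  expand L -> A b A
  3  $ S A b A  b e f $  expand A -> λ
  4  $ S A b    b e f $  match b
  5  $ S A      e f $    expand A -> λ
  6  $ S        e f $    expand S -> e f
  7  $ f e      e f $    match e
  8  $ f        f $      match f
Accept reached after 8 steps.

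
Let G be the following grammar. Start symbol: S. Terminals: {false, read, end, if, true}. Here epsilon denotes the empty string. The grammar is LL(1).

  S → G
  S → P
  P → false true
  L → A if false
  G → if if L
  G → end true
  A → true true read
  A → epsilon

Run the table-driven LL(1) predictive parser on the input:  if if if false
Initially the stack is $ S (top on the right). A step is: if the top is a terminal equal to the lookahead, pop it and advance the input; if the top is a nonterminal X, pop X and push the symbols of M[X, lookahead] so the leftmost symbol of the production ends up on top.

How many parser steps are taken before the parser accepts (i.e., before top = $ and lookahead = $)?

     Stack         Input             Action
  1  $ S           if if if false $  expand S → G
  2  $ G           if if if false $  expand G → if if L
  3  $ L if if     if if if false $  match if
  4  $ L if        if if false $     match if
  5  $ L           if false $        expand L → A if false
  6  $ false if A  if false $        expand A → epsilon
  7  $ false if    if false $        match if
  8  $ false       false $           match false
Accept reached after 8 steps.

8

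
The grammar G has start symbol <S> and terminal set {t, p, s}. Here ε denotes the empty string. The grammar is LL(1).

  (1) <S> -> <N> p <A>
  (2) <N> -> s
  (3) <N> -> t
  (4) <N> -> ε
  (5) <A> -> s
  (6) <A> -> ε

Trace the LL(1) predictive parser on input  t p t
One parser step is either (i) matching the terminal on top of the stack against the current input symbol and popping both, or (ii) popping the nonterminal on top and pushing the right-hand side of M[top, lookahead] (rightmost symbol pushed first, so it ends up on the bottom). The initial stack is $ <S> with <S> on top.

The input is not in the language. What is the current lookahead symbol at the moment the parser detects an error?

step 1: stack=$ <S>  input=t p t $  — expand <S> -> <N> p <A>
step 2: stack=$ <A> p <N>  input=t p t $  — expand <N> -> t
step 3: stack=$ <A> p t  input=t p t $  — match t
step 4: stack=$ <A> p  input=p t $  — match p
step 5: stack=$ <A>  input=t $  — error: M[<A>, t] is empty

t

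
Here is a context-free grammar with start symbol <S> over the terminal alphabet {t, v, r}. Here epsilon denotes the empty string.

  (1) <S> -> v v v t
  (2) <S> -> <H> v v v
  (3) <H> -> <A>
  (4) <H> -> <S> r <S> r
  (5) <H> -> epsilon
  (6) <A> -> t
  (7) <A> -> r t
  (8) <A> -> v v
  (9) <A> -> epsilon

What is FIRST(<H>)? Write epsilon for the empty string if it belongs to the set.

FIRST(<A>) = {epsilon, r, t, v}
FIRST(<S>) = {r, t, v}  (via <H> v v v)
FIRST(<H>) = {epsilon, r, t, v}  (via <A>, <S> r <S> r)

{epsilon, r, t, v}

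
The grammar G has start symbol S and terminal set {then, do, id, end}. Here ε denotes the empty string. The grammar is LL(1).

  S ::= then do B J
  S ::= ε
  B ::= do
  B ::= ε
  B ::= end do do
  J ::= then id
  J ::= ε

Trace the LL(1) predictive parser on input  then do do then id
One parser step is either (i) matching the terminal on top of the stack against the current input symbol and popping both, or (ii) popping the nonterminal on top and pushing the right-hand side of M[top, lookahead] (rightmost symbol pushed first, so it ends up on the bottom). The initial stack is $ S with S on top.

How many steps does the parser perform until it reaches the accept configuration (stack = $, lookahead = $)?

     Stack          Input                 Action
  1  $ S            then do do then id $  expand S ::= then do B J
  2  $ J B do then  then do do then id $  match then
  3  $ J B do       do do then id $       match do
  4  $ J B          do then id $          expand B ::= do
  5  $ J do         do then id $          match do
  6  $ J            then id $             expand J ::= then id
  7  $ id then      then id $             match then
  8  $ id           id $                  match id
Accept reached after 8 steps.

8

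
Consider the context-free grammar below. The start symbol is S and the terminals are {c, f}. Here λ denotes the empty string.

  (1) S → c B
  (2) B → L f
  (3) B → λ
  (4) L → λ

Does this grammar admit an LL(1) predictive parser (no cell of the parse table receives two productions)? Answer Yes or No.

Yes

FIRST(S) = {c}
FIRST(B) = {λ, f}
FIRST(L) = {λ}
FOLLOW(S) = {$}
FOLLOW(B) = {$}
FOLLOW(L) = {f}
Each cell of M receives at most one production.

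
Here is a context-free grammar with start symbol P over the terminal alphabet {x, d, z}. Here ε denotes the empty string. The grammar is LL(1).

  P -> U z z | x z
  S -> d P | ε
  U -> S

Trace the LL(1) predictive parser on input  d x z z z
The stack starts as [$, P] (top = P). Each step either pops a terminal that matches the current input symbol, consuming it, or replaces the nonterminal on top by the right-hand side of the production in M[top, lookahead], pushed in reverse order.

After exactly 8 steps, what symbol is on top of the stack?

z

     Stack      Input        Action
  1  $ P        d x z z z $  expand P -> U z z
  2  $ z z U    d x z z z $  expand U -> S
  3  $ z z S    d x z z z $  expand S -> d P
  4  $ z z P d  d x z z z $  match d
  5  $ z z P    x z z z $    expand P -> x z
  6  $ z z z x  x z z z $    match x
  7  $ z z z    z z z $      match z
  8  $ z z      z z $        match z
Stack after step 8: $ z (top = z).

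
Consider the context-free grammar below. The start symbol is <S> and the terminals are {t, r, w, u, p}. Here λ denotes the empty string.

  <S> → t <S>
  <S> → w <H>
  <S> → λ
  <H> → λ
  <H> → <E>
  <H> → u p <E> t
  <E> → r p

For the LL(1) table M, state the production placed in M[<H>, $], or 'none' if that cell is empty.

<H> → λ

FIRST(<S>) = {λ, t, w}
FIRST(<E>) = {r}
FIRST(<H>) = {λ, r, u}  (via <E>)
FOLLOW(<S>) includes $ since <S> is the start symbol.
FOLLOW(<S>): in <S>→t <S>, the suffix after <S> is empty (adds nothing new). Thus FOLLOW(<S>) = {$}.
FOLLOW(<H>): in <S>→w <H>, the suffix after <H> is empty, so FOLLOW(<H>) ⊇ FOLLOW(<S>) = {$}. Thus FOLLOW(<H>) = {$}.
For <H> → λ: FIRST(λ) = {λ}, so it goes in M[<H>, t] for t ∈ {}; since λ ∈ FIRST, also for every t ∈ FOLLOW(<H>) = {$}.
For <H> → <E>: FIRST(<E>) = {r}, so it goes in M[<H>, t] for t ∈ {r}.
For <H> → u p <E> t: FIRST(u p <E> t) = {u}, so it goes in M[<H>, t] for t ∈ {u}.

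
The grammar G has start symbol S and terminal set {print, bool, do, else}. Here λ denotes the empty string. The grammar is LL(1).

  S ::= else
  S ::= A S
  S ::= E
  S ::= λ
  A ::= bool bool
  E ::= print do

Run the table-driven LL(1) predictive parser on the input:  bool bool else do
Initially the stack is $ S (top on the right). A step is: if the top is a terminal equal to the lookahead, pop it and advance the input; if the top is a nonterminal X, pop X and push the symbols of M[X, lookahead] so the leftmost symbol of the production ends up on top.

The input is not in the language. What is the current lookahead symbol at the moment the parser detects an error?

do

     Stack          Input                Action
  1  $ S            bool bool else do $  expand S ::= A S
  2  $ S A          bool bool else do $  expand A ::= bool bool
  3  $ S bool bool  bool bool else do $  match bool
  4  $ S bool       bool else do $       match bool
  5  $ S            else do $            expand S ::= else
  6  $ else         else do $            match else
  7  $              do $                 error: stack empty but input remains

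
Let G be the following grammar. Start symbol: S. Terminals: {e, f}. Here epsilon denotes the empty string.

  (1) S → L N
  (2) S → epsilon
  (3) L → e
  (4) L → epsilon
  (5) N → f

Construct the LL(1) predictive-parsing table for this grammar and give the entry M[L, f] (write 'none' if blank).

FIRST(L) = {epsilon, e}
FIRST(N) = {f}
FIRST(S) = {epsilon, e, f}  (via L N)
FOLLOW(S) includes $ since S is the start symbol.
FOLLOW(L): in S→L N, L is followed by N with FIRST {f}. Thus FOLLOW(L) = {f}.
For L → e: FIRST(e) = {e}, so it goes in M[L, t] for t ∈ {e}.
For L → epsilon: FIRST(epsilon) = {epsilon}, so it goes in M[L, t] for t ∈ {}; since epsilon ∈ FIRST, also for every t ∈ FOLLOW(L) = {f}.

L → epsilon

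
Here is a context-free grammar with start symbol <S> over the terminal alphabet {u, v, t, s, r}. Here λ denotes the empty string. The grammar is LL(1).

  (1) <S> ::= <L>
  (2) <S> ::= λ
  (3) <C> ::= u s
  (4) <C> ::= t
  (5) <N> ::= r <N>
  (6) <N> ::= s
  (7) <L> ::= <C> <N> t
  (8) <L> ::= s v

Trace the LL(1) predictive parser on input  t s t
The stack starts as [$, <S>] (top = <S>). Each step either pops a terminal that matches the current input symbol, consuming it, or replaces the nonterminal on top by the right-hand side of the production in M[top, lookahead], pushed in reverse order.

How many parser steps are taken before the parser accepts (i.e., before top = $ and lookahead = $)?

7

step 1: stack=$ <S>  input=t s t $  — expand <S> ::= <L>
step 2: stack=$ <L>  input=t s t $  — expand <L> ::= <C> <N> t
step 3: stack=$ t <N> <C>  input=t s t $  — expand <C> ::= t
step 4: stack=$ t <N> t  input=t s t $  — match t
step 5: stack=$ t <N>  input=s t $  — expand <N> ::= s
step 6: stack=$ t s  input=s t $  — match s
step 7: stack=$ t  input=t $  — match t
Accept reached after 7 steps.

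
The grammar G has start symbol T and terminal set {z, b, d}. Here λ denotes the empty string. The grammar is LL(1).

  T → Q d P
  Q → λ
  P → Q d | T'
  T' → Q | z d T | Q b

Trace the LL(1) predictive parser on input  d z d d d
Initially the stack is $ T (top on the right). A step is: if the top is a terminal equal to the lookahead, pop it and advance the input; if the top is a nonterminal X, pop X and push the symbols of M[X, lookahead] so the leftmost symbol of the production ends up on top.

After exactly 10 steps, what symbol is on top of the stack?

P

step 1: stack=$ T  input=d z d d d $  — expand T → Q d P
step 2: stack=$ P d Q  input=d z d d d $  — expand Q → λ
step 3: stack=$ P d  input=d z d d d $  — match d
step 4: stack=$ P  input=z d d d $  — expand P → T'
step 5: stack=$ T'  input=z d d d $  — expand T' → z d T
step 6: stack=$ T d z  input=z d d d $  — match z
step 7: stack=$ T d  input=d d d $  — match d
step 8: stack=$ T  input=d d $  — expand T → Q d P
step 9: stack=$ P d Q  input=d d $  — expand Q → λ
step 10: stack=$ P d  input=d d $  — match d
Stack after step 10: $ P (top = P).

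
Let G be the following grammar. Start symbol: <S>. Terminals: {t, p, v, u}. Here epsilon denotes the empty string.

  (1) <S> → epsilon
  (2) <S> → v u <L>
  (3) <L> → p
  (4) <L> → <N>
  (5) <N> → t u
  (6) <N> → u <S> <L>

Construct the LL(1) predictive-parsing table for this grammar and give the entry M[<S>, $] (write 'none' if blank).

<S> → epsilon

FIRST(<S>) = {epsilon, v}
FIRST(<N>) = {t, u}
FIRST(<L>) = {p, t, u}  (via <N>)
FOLLOW(<S>) includes $ since <S> is the start symbol.
FOLLOW(<S>): in <N>→u <S> <L>, <S> is followed by <L> with FIRST {p, t, u}. Thus FOLLOW(<S>) = {$, p, t, u}.
For <S> → epsilon: FIRST(epsilon) = {epsilon}, so it goes in M[<S>, t] for t ∈ {}; since epsilon ∈ FIRST, also for every t ∈ FOLLOW(<S>) = {$, p, t, u}.
For <S> → v u <L>: FIRST(v u <L>) = {v}, so it goes in M[<S>, t] for t ∈ {v}.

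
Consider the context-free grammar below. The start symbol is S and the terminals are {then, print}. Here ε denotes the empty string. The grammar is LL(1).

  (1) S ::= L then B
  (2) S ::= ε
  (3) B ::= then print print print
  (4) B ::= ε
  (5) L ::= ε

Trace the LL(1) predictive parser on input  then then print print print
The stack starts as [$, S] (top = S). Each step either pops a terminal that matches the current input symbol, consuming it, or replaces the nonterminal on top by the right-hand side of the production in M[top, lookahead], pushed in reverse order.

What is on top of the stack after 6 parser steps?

     Stack                     Input                          Action
  1  $ S                       then then print print print $  expand S ::= L then B
  2  $ B then L                then then print print print $  expand L ::= ε
  3  $ B then                  then then print print print $  match then
  4  $ B                       then print print print $       expand B ::= then print print print
  5  $ print print print then  then print print print $       match then
  6  $ print print print       print print print $            match print
Stack after step 6: $ print print (top = print).

print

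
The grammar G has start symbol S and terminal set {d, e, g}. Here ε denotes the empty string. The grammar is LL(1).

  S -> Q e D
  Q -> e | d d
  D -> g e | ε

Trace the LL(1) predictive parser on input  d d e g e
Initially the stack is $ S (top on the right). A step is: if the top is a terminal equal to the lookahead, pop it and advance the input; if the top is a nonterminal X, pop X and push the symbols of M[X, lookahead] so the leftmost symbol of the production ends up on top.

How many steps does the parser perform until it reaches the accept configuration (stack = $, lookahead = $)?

     Stack      Input        Action
  1  $ S        d d e g e $  expand S -> Q e D
  2  $ D e Q    d d e g e $  expand Q -> d d
  3  $ D e d d  d d e g e $  match d
  4  $ D e d    d e g e $    match d
  5  $ D e      e g e $      match e
  6  $ D        g e $        expand D -> g e
  7  $ e g      g e $        match g
  8  $ e        e $          match e
Accept reached after 8 steps.

8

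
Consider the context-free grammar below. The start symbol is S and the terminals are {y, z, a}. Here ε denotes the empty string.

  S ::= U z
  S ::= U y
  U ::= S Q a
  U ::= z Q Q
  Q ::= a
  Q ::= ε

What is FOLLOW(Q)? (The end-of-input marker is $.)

FIRST(Q): from Q::=a we get {a}; from Q::=ε we get {ε}. So FIRST(Q) = {ε, a}.
FIRST(S): from S::=U z we get {z}; from S::=U y we get {z}. So FIRST(S) = {z}.
FIRST(U): from U::=S Q a we get {z}; from U::=z Q Q we get {z}. So FIRST(U) = {z}.
FOLLOW(S) includes $ since S is the start symbol.
FOLLOW(S): in U::=S Q a, S is followed by Q a with FIRST {a}. Thus FOLLOW(S) = {$, a}.
FOLLOW(U): in S::=U z, U is followed by z with FIRST {z}; in S::=U y, U is followed by y with FIRST {y}. Thus FOLLOW(U) = {y, z}.
FOLLOW(Q): in U::=S Q a, Q is followed by a with FIRST {a}; in U::=z Q Q (occurrence 1), Q is followed by Q with FIRST {ε, a}; in U::=z Q Q (occurrence 1), the suffix after Q is nullable, so FOLLOW(Q) ⊇ FOLLOW(U) = {y, z}; in U::=z Q Q (occurrence 2), the suffix after Q is empty, so FOLLOW(Q) ⊇ FOLLOW(U) = {y, z}. Thus FOLLOW(Q) = {a, y, z}.

{a, y, z}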